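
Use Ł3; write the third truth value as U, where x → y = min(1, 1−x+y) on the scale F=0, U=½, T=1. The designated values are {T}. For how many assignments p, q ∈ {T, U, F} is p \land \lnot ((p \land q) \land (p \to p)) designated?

Designated under: (p=T, q=F).

1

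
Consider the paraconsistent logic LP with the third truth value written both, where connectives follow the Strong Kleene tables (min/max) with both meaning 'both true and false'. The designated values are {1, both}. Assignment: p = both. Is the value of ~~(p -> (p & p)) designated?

Yes

p & p = both & both = both
p -> (p & p) = both -> both = both  [~both | both]
~(p -> (p & p)) = ~both = both
~~(p -> (p & p)) = ~both = both
both ∈ {1, both}.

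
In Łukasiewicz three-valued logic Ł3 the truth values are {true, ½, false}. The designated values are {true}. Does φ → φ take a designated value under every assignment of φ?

Every assignment of φ over {true, ½, false} gives a value in {true}.
In particular, with φ=½: φ → φ = true.

Yes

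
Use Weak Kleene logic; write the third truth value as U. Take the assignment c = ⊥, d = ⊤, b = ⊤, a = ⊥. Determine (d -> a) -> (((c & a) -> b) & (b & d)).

d -> a = ⊤ -> ⊥ = ⊥
c & a = ⊥ & ⊥ = ⊥
(c & a) -> b = ⊥ -> ⊤ = ⊤
b & d = ⊤ & ⊤ = ⊤
((c & a) -> b) & (b & d) = ⊤ & ⊤ = ⊤
(d -> a) -> (((c & a) -> b) & (b & d)) = ⊥ -> ⊤ = ⊤

⊤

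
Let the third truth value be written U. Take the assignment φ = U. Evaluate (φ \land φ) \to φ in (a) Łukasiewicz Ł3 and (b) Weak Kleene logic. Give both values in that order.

true; U

In Łukasiewicz Ł3: φ \land φ = U \land U = U
(φ \land φ) \to φ = U \to U = true  [min(1, 1−½+½)]
In Weak Kleene logic: φ \land φ = U \land U = U
(φ \land φ) \to φ = U \to U = U  [any arg is the third value ⇒ result is the third value]
They differ because Łukasiewicz Ł3 and Weak Kleene logic treat U differently under the binary connectives.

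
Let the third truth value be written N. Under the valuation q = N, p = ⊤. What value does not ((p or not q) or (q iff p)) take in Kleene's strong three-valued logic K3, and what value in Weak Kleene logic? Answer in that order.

⊥; N

In Kleene's strong three-valued logic K3: not q = not N = N
p or not q = ⊤ or N = ⊤
q iff p = N iff ⊤ = N
(p or not q) or (q iff p) = ⊤ or N = ⊤
not ((p or not q) or (q iff p)) = not ⊤ = ⊥
In Weak Kleene logic: not q = not N = N
p or not q = ⊤ or N = N
q iff p = N iff ⊤ = N
(p or not q) or (q iff p) = N or N = N
not ((p or not q) or (q iff p)) = not N = N
They differ because Kleene's strong three-valued logic K3 and Weak Kleene logic treat N differently under the binary connectives.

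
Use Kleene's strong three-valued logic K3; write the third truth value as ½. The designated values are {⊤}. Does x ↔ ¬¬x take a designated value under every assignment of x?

Countermodel: x=½ gives ½, which is not designated.

No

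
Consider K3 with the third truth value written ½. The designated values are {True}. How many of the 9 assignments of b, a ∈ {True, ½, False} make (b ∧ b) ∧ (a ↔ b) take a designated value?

1

Designated under: (b=True, a=True).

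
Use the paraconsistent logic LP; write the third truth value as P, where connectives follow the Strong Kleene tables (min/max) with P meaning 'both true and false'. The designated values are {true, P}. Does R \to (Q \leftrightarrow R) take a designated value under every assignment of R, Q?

No

Countermodel: R=true, Q=false gives false, which is not designated.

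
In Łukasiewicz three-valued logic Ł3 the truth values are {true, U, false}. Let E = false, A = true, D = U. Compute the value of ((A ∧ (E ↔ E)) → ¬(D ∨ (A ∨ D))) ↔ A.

false

E ↔ E = false ↔ false = true
A ∧ (E ↔ E) = true ∧ true = true
A ∨ D = true ∨ U = true
D ∨ (A ∨ D) = U ∨ true = true
¬(D ∨ (A ∨ D)) = ¬true = false
(A ∧ (E ↔ E)) → ¬(D ∨ (A ∨ D)) = true → false = false
((A ∧ (E ↔ E)) → ¬(D ∨ (A ∨ D))) ↔ A = false ↔ true = false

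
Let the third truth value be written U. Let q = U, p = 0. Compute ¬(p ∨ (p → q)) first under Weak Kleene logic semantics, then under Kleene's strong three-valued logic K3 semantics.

U; 0

In Weak Kleene logic: p → q = 0 → U = U
p ∨ (p → q) = 0 ∨ U = U
¬(p ∨ (p → q)) = ¬U = U
In Kleene's strong three-valued logic K3: p → q = 0 → U = 1  [¬0 ∨ U]
p ∨ (p → q) = 0 ∨ 1 = 1
¬(p ∨ (p → q)) = ¬1 = 0
They differ because Weak Kleene logic and Kleene's strong three-valued logic K3 treat U differently under the binary connectives.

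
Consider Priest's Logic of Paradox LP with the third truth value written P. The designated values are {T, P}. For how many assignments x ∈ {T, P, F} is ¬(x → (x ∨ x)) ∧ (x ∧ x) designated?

x=T: F ·
x=P: P ✓
x=F: F ·

1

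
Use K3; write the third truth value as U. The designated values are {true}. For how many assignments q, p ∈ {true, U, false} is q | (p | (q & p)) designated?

5

Of the 9 assignments, 5 give a value in {true}.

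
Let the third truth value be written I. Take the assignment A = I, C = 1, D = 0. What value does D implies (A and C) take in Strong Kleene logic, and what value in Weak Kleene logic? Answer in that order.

In Strong Kleene logic: A and C = I and 1 = I
D implies (A and C) = 0 implies I = 1  [not 0 or I]
In Weak Kleene logic: A and C = I and 1 = I
D implies (A and C) = 0 implies I = I
They differ because Strong Kleene logic and Weak Kleene logic treat I differently under the binary connectives.

1; I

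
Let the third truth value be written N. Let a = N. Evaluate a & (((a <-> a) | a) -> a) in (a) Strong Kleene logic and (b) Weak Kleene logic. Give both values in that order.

N; N

In Strong Kleene logic: a <-> a = N <-> N = N
(a <-> a) | a = N | N = N
((a <-> a) | a) -> a = N -> N = N  [~N | N]
a & (((a <-> a) | a) -> a) = N & N = N
In Weak Kleene logic: a <-> a = N <-> N = N
(a <-> a) | a = N | N = N
((a <-> a) | a) -> a = N -> N = N
a & (((a <-> a) | a) -> a) = N & N = N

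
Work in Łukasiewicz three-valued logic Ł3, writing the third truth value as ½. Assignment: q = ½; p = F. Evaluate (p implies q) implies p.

F

p implies q = F implies ½ = T  [min(1, 1−0+½)]
(p implies q) implies p = T implies F = F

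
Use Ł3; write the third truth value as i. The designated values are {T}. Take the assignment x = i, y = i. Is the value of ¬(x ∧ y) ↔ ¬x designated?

Yes

x ∧ y = i ∧ i = i
¬(x ∧ y) = ¬i = i
¬x = ¬i = i
¬(x ∧ y) ↔ ¬x = i ↔ i = T  [1 − |½−½|]
T ∈ {T}.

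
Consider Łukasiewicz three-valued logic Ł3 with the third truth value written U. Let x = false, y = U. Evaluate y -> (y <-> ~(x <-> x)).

x <-> x = false <-> false = true
~(x <-> x) = ~true = false
y <-> ~(x <-> x) = U <-> false = U  [1 − |½−0|]
y -> (y <-> ~(x <-> x)) = U -> U = true

true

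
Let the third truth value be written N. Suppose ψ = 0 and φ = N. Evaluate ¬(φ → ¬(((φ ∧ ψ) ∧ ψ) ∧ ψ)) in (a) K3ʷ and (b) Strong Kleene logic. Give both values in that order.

N; 0

In K3ʷ: φ ∧ ψ = N ∧ 0 = N
(φ ∧ ψ) ∧ ψ = N ∧ 0 = N
((φ ∧ ψ) ∧ ψ) ∧ ψ = N ∧ 0 = N
¬(((φ ∧ ψ) ∧ ψ) ∧ ψ) = ¬N = N
φ → ¬(((φ ∧ ψ) ∧ ψ) ∧ ψ) = N → N = N
¬(φ → ¬(((φ ∧ ψ) ∧ ψ) ∧ ψ)) = ¬N = N
In Strong Kleene logic: φ ∧ ψ = N ∧ 0 = 0
(φ ∧ ψ) ∧ ψ = 0 ∧ 0 = 0
((φ ∧ ψ) ∧ ψ) ∧ ψ = 0 ∧ 0 = 0
¬(((φ ∧ ψ) ∧ ψ) ∧ ψ) = ¬0 = 1
φ → ¬(((φ ∧ ψ) ∧ ψ) ∧ ψ) = N → 1 = 1  [¬N ∨ 1]
¬(φ → ¬(((φ ∧ ψ) ∧ ψ) ∧ ψ)) = ¬1 = 0
They differ because K3ʷ and Strong Kleene logic treat N differently under the binary connectives.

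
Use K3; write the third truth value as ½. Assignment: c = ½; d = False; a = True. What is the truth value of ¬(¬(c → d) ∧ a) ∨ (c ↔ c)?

c → d = ½ → False = ½
¬(c → d) = ¬½ = ½
¬(c → d) ∧ a = ½ ∧ True = ½
¬(¬(c → d) ∧ a) = ¬½ = ½
c ↔ c = ½ ↔ ½ = ½
¬(¬(c → d) ∧ a) ∨ (c ↔ c) = ½ ∨ ½ = ½

½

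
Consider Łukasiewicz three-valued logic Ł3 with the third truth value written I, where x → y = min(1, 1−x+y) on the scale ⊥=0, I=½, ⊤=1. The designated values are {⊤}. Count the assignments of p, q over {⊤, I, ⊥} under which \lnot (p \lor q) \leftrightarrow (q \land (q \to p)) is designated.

4

Designated under: (p=⊤, q=⊥); (p=I, q=I); (p=⊥, q=⊤); (p=⊥, q=I).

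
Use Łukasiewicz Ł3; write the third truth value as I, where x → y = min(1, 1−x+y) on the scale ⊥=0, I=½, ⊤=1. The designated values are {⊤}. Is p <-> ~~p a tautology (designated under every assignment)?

Every assignment of p over {⊤, I, ⊥} gives a value in {⊤}.
In particular, with p=I: p <-> ~~p = ⊤.

Yes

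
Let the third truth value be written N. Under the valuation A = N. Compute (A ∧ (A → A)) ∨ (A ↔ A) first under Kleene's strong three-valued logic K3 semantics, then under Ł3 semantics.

In Kleene's strong three-valued logic K3: A → A = N → N = N
A ∧ (A → A) = N ∧ N = N
A ↔ A = N ↔ N = N
(A ∧ (A → A)) ∨ (A ↔ A) = N ∨ N = N
In Ł3: A → A = N → N = True  [min(1, 1−½+½)]
A ∧ (A → A) = N ∧ True = N
A ↔ A = N ↔ N = True
(A ∧ (A → A)) ∨ (A ↔ A) = N ∨ True = True
They differ because Kleene's strong three-valued logic K3 and Ł3 treat N differently under implication.

N; True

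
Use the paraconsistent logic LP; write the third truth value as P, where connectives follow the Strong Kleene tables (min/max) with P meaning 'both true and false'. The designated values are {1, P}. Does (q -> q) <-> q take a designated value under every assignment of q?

No

Countermodel: q=0 gives 0, which is not designated.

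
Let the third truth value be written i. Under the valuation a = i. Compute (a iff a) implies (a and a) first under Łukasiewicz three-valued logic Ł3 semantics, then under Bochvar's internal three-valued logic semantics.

In Łukasiewicz three-valued logic Ł3: a iff a = i iff i = T
a and a = i and i = i
(a iff a) implies (a and a) = T implies i = i
In Bochvar's internal three-valued logic: a iff a = i iff i = i
a and a = i and i = i
(a iff a) implies (a and a) = i implies i = i  [any arg is the third value ⇒ result is the third value]

i; i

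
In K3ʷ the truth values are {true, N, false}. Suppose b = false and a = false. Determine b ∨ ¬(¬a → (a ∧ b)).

¬a = ¬false = true
a ∧ b = false ∧ false = false
¬a → (a ∧ b) = true → false = false
¬(¬a → (a ∧ b)) = ¬false = true
b ∨ ¬(¬a → (a ∧ b)) = false ∨ true = true

true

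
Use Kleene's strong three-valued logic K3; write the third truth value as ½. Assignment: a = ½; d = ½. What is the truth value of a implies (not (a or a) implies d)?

½

a or a = ½ or ½ = ½
not (a or a) = not ½ = ½
not (a or a) implies d = ½ implies ½ = ½  [not ½ or ½]
a implies (not (a or a) implies d) = ½ implies ½ = ½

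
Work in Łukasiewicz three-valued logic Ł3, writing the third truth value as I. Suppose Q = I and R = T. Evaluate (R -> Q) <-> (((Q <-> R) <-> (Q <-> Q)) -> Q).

I

R -> Q = T -> I = I  [min(1, 1−1+½)]
Q <-> R = I <-> T = I
Q <-> Q = I <-> I = T
(Q <-> R) <-> (Q <-> Q) = I <-> T = I
((Q <-> R) <-> (Q <-> Q)) -> Q = I -> I = T
(R -> Q) <-> (((Q <-> R) <-> (Q <-> Q)) -> Q) = I <-> T = I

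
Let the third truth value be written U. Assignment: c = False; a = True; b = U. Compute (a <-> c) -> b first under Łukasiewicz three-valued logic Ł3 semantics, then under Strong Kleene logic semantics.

In Łukasiewicz three-valued logic Ł3: a <-> c = True <-> False = False
(a <-> c) -> b = False -> U = True  [min(1, 1−0+½)]
In Strong Kleene logic: a <-> c = True <-> False = False
(a <-> c) -> b = False -> U = True  [~False | U]

True; True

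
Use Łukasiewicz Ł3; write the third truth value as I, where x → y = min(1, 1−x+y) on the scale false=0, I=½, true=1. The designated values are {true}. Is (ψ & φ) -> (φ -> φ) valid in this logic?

Yes

Every assignment of ψ, φ over {true, I, false} gives a value in {true}.
In particular, with ψ=I, φ=I: (ψ & φ) -> (φ -> φ) = true.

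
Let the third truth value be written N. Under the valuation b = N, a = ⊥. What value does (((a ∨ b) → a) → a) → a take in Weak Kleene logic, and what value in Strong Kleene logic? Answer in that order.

N; N

In Weak Kleene logic: a ∨ b = ⊥ ∨ N = N
(a ∨ b) → a = N → ⊥ = N  [any arg is the third value ⇒ result is the third value]
((a ∨ b) → a) → a = N → ⊥ = N
(((a ∨ b) → a) → a) → a = N → ⊥ = N
In Strong Kleene logic: a ∨ b = ⊥ ∨ N = N
(a ∨ b) → a = N → ⊥ = N  [¬N ∨ ⊥]
((a ∨ b) → a) → a = N → ⊥ = N
(((a ∨ b) → a) → a) → a = N → ⊥ = N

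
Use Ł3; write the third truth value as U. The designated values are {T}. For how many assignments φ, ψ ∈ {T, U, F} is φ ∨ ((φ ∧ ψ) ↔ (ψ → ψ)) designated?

Designated under: (φ=T, ψ=T); (φ=T, ψ=U); (φ=T, ψ=F).

3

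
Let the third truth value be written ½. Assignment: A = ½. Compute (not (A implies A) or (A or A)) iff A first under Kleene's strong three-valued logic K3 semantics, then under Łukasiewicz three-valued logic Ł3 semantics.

In Kleene's strong three-valued logic K3: A implies A = ½ implies ½ = ½  [not ½ or ½]
not (A implies A) = not ½ = ½
A or A = ½ or ½ = ½
not (A implies A) or (A or A) = ½ or ½ = ½
(not (A implies A) or (A or A)) iff A = ½ iff ½ = ½
In Łukasiewicz three-valued logic Ł3: A implies A = ½ implies ½ = T  [min(1, 1−½+½)]
not (A implies A) = not T = F
A or A = ½ or ½ = ½
not (A implies A) or (A or A) = F or ½ = ½
(not (A implies A) or (A or A)) iff A = ½ iff ½ = T
They differ because Kleene's strong three-valued logic K3 and Łukasiewicz three-valued logic Ł3 treat ½ differently under implication.

½; T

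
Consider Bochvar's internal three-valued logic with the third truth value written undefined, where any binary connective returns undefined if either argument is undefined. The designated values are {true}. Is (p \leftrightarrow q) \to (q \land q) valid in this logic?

No

Countermodel: p=true, q=undefined gives undefined, which is not designated.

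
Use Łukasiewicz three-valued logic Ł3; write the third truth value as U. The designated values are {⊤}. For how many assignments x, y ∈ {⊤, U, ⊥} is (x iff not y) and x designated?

Designated under: (x=⊤, y=⊥).

1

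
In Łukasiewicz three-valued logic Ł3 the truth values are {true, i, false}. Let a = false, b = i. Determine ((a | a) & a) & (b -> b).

a | a = false | false = false
(a | a) & a = false & false = false
b -> b = i -> i = true  [min(1, 1−½+½)]
((a | a) & a) & (b -> b) = false & true = false

false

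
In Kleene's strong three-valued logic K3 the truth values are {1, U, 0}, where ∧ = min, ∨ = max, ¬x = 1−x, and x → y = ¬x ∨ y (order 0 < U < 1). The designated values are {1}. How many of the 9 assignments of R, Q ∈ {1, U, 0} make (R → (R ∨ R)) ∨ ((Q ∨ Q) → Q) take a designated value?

Of the 9 assignments, 8 give a value in {1}.

8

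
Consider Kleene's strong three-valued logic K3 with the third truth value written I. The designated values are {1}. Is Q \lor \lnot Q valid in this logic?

No

Countermodel: Q=I gives I, which is not designated.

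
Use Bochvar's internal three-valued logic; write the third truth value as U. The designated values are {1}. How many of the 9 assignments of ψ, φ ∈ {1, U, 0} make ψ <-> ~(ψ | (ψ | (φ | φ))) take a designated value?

Designated under: (ψ=0, φ=1).

1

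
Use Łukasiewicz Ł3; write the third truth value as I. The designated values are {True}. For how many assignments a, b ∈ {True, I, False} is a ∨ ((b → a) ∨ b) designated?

8

Of the 9 assignments, 8 give a value in {True}.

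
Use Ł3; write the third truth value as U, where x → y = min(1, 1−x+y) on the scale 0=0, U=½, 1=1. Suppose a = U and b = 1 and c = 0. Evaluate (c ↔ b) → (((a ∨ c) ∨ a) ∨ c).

c ↔ b = 0 ↔ 1 = 0
a ∨ c = U ∨ 0 = U
(a ∨ c) ∨ a = U ∨ U = U
((a ∨ c) ∨ a) ∨ c = U ∨ 0 = U
(c ↔ b) → (((a ∨ c) ∨ a) ∨ c) = 0 → U = 1  [min(1, 1−0+½)]

1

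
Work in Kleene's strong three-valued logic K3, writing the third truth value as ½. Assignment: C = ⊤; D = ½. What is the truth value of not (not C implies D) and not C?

⊥

not C = not ⊤ = ⊥
not C implies D = ⊥ implies ½ = ⊤
not (not C implies D) = not ⊤ = ⊥
not C = not ⊤ = ⊥
not (not C implies D) and not C = ⊥ and ⊥ = ⊥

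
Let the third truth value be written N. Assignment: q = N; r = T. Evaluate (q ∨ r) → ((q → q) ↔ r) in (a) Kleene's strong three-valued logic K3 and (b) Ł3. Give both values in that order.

In Kleene's strong three-valued logic K3: q ∨ r = N ∨ T = T
q → q = N → N = N  [¬N ∨ N]
(q → q) ↔ r = N ↔ T = N
(q ∨ r) → ((q → q) ↔ r) = T → N = N
In Ł3: q ∨ r = N ∨ T = T
q → q = N → N = T  [min(1, 1−½+½)]
(q → q) ↔ r = T ↔ T = T
(q ∨ r) → ((q → q) ↔ r) = T → T = T
They differ because Kleene's strong three-valued logic K3 and Ł3 treat N differently under implication.

N; T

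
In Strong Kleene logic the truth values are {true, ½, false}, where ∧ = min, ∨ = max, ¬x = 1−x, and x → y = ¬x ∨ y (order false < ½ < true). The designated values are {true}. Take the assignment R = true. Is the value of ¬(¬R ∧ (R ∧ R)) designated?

Yes

¬R = ¬true = false
R ∧ R = true ∧ true = true
¬R ∧ (R ∧ R) = false ∧ true = false
¬(¬R ∧ (R ∧ R)) = ¬false = true
true ∈ {true}.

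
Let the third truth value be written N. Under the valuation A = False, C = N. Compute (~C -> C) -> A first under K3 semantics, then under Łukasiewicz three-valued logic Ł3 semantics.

N; False

In K3: ~C = ~N = N
~C -> C = N -> N = N
(~C -> C) -> A = N -> False = N
In Łukasiewicz three-valued logic Ł3: ~C = ~N = N
~C -> C = N -> N = True  [min(1, 1−½+½)]
(~C -> C) -> A = True -> False = False
They differ because K3 and Łukasiewicz three-valued logic Ł3 treat N differently under implication.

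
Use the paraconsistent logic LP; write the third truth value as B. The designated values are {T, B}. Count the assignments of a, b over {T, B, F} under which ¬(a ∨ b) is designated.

Designated under: (a=B, b=B); (a=B, b=F); (a=F, b=B); (a=F, b=F).

4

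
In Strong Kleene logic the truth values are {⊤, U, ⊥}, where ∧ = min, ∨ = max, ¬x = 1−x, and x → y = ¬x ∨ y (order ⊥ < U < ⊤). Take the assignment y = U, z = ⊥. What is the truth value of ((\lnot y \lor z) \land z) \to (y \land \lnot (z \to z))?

\lnot y = \lnot U = U
\lnot y \lor z = U \lor ⊥ = U
(\lnot y \lor z) \land z = U \land ⊥ = ⊥
z \to z = ⊥ \to ⊥ = ⊤
\lnot (z \to z) = \lnot ⊤ = ⊥
y \land \lnot (z \to z) = U \land ⊥ = ⊥
((\lnot y \lor z) \land z) \to (y \land \lnot (z \to z)) = ⊥ \to ⊥ = ⊤

⊤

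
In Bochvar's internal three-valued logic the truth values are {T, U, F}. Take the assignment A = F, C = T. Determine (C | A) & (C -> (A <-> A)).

C | A = T | F = T
A <-> A = F <-> F = T
C -> (A <-> A) = T -> T = T
(C | A) & (C -> (A <-> A)) = T & T = T

T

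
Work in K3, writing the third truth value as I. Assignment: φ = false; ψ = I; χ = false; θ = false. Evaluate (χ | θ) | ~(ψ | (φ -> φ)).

false

χ | θ = false | false = false
φ -> φ = false -> false = true
ψ | (φ -> φ) = I | true = true
~(ψ | (φ -> φ)) = ~true = false
(χ | θ) | ~(ψ | (φ -> φ)) = false | false = false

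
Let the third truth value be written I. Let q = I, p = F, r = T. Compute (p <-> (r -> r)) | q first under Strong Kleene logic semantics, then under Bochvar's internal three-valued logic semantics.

I; I

In Strong Kleene logic: r -> r = T -> T = T
p <-> (r -> r) = F <-> T = F
(p <-> (r -> r)) | q = F | I = I
In Bochvar's internal three-valued logic: r -> r = T -> T = T
p <-> (r -> r) = F <-> T = F
(p <-> (r -> r)) | q = F | I = I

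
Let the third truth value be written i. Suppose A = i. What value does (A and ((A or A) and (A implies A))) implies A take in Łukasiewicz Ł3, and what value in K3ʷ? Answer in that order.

In Łukasiewicz Ł3: A or A = i or i = i
A implies A = i implies i = 1  [min(1, 1−½+½)]
(A or A) and (A implies A) = i and 1 = i
A and ((A or A) and (A implies A)) = i and i = i
(A and ((A or A) and (A implies A))) implies A = i implies i = 1
In K3ʷ: A or A = i or i = i
A implies A = i implies i = i
(A or A) and (A implies A) = i and i = i
A and ((A or A) and (A implies A)) = i and i = i
(A and ((A or A) and (A implies A))) implies A = i implies i = i
They differ because Łukasiewicz Ł3 and K3ʷ treat i differently under the binary connectives.

1; i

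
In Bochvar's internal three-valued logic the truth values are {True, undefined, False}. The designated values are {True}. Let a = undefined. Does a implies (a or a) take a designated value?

a or a = undefined or undefined = undefined
a implies (a or a) = undefined implies undefined = undefined  [any arg is the third value ⇒ result is the third value]
undefined ∉ {True}.

No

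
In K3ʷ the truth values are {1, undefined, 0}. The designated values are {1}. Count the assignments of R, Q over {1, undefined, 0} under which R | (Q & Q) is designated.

Designated under: (R=1, Q=1); (R=1, Q=0); (R=0, Q=1).

3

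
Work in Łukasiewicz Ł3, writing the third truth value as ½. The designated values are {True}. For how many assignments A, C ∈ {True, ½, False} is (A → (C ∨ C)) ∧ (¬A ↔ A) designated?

Designated under: (A=½, C=True); (A=½, C=½).

2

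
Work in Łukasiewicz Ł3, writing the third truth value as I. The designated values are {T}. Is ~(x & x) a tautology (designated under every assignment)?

No

Countermodel: x=T gives F, which is not designated.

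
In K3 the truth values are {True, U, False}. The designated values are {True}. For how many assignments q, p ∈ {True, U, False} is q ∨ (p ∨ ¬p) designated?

Of the 9 assignments, 7 give a value in {True}.

7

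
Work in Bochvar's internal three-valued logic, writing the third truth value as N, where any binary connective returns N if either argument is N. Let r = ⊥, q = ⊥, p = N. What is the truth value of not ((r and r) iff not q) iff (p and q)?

r and r = ⊥ and ⊥ = ⊥
not q = not ⊥ = ⊤
(r and r) iff not q = ⊥ iff ⊤ = ⊥
not ((r and r) iff not q) = not ⊥ = ⊤
p and q = N and ⊥ = N
not ((r and r) iff not q) iff (p and q) = ⊤ iff N = N

N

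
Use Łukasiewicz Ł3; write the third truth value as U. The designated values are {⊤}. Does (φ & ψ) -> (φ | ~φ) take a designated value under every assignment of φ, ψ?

Every assignment of φ, ψ over {⊤, U, ⊥} gives a value in {⊤}.
In particular, with φ=U, ψ=U: (φ & ψ) -> (φ | ~φ) = ⊤.

Yes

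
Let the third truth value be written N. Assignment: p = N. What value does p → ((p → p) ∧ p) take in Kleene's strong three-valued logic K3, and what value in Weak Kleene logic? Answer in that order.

N; N

In Kleene's strong three-valued logic K3: p → p = N → N = N  [¬N ∨ N]
(p → p) ∧ p = N ∧ N = N
p → ((p → p) ∧ p) = N → N = N
In Weak Kleene logic: p → p = N → N = N  [any arg is the third value ⇒ result is the third value]
(p → p) ∧ p = N ∧ N = N
p → ((p → p) ∧ p) = N → N = N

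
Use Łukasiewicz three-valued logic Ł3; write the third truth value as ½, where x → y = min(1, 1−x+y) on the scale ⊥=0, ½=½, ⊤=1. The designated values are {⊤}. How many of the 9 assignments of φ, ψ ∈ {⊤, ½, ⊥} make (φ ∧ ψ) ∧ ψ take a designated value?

Designated under: (φ=⊤, ψ=⊤).

1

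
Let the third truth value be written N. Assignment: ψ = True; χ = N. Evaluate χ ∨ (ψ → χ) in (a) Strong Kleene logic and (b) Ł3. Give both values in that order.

N; N

In Strong Kleene logic: ψ → χ = True → N = N
χ ∨ (ψ → χ) = N ∨ N = N
In Ł3: ψ → χ = True → N = N
χ ∨ (ψ → χ) = N ∨ N = N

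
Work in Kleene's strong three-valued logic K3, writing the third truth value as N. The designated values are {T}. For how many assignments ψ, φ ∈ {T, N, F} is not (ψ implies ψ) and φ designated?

0

Of the 9 assignments, 0 give a value in {T}.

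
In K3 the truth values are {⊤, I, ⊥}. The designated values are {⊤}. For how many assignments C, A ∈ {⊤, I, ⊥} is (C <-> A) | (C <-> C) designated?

Of the 9 assignments, 6 give a value in {⊤}.

6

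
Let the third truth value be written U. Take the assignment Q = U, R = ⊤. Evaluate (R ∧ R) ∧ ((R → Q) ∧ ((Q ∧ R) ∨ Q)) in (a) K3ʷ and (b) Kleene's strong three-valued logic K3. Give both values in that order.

In K3ʷ: R ∧ R = ⊤ ∧ ⊤ = ⊤
R → Q = ⊤ → U = U
Q ∧ R = U ∧ ⊤ = U
(Q ∧ R) ∨ Q = U ∨ U = U
(R → Q) ∧ ((Q ∧ R) ∨ Q) = U ∧ U = U
(R ∧ R) ∧ ((R → Q) ∧ ((Q ∧ R) ∨ Q)) = ⊤ ∧ U = U
In Kleene's strong three-valued logic K3: R ∧ R = ⊤ ∧ ⊤ = ⊤
R → Q = ⊤ → U = U  [¬⊤ ∨ U]
Q ∧ R = U ∧ ⊤ = U
(Q ∧ R) ∨ Q = U ∨ U = U
(R → Q) ∧ ((Q ∧ R) ∨ Q) = U ∧ U = U
(R ∧ R) ∧ ((R → Q) ∧ ((Q ∧ R) ∨ Q)) = ⊤ ∧ U = U

U; U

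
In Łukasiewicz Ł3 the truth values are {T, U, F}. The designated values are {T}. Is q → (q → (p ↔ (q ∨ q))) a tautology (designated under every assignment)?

No

Countermodel: q=T, p=U gives U, which is not designated.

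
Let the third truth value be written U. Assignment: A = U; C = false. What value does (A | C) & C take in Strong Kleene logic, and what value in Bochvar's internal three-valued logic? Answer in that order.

false; U

In Strong Kleene logic: A | C = U | false = U
(A | C) & C = U & false = false
In Bochvar's internal three-valued logic: A | C = U | false = U
(A | C) & C = U & false = U
They differ because Strong Kleene logic and Bochvar's internal three-valued logic treat U differently under the binary connectives.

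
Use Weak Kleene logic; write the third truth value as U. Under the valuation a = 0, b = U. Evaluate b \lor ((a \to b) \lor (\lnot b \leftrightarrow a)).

U

a \to b = 0 \to U = U  [any arg is the third value ⇒ result is the third value]
\lnot b = \lnot U = U
\lnot b \leftrightarrow a = U \leftrightarrow 0 = U
(a \to b) \lor (\lnot b \leftrightarrow a) = U \lor U = U
b \lor ((a \to b) \lor (\lnot b \leftrightarrow a)) = U \lor U = U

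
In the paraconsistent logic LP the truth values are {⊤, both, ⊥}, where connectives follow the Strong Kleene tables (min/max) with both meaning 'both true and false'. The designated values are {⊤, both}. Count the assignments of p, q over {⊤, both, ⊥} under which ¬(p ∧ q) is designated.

Of the 9 assignments, 8 give a value in {⊤, both}.

8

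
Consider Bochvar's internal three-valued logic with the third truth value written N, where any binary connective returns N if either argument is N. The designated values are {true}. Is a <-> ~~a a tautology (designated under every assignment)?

No

Countermodel: a=N gives N, which is not designated.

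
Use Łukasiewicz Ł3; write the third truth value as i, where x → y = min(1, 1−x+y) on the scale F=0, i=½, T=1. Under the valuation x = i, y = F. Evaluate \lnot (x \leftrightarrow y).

x \leftrightarrow y = i \leftrightarrow F = i  [1 − |½−0|]
\lnot (x \leftrightarrow y) = \lnot i = i

i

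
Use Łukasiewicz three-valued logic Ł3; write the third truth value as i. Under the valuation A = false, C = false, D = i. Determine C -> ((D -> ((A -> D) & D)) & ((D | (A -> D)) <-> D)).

A -> D = false -> i = true  [min(1, 1−0+½)]
(A -> D) & D = true & i = i
D -> ((A -> D) & D) = i -> i = true
A -> D = false -> i = true
D | (A -> D) = i | true = true
(D | (A -> D)) <-> D = true <-> i = i
(D -> ((A -> D) & D)) & ((D | (A -> D)) <-> D) = true & i = i
C -> ((D -> ((A -> D) & D)) & ((D | (A -> D)) <-> D)) = false -> i = true

true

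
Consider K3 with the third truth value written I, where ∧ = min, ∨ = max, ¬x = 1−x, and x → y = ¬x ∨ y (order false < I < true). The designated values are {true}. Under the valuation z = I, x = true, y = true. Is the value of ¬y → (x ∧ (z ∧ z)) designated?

Yes

¬y = ¬true = false
z ∧ z = I ∧ I = I
x ∧ (z ∧ z) = true ∧ I = I
¬y → (x ∧ (z ∧ z)) = false → I = true  [¬false ∨ I]
true ∈ {true}.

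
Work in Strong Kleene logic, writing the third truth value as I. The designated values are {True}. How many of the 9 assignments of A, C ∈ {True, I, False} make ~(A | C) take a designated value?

1

Designated under: (A=False, C=False).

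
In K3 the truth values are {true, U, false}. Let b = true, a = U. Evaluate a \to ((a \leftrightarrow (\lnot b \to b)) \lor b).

\lnot b = \lnot true = false
\lnot b \to b = false \to true = true
a \leftrightarrow (\lnot b \to b) = U \leftrightarrow true = U
(a \leftrightarrow (\lnot b \to b)) \lor b = U \lor true = true
a \to ((a \leftrightarrow (\lnot b \to b)) \lor b) = U \to true = true  [\lnot U \lor true]

true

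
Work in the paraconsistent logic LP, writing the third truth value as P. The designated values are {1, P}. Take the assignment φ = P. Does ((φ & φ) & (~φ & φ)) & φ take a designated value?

Yes

φ & φ = P & P = P
~φ = ~P = P
~φ & φ = P & P = P
(φ & φ) & (~φ & φ) = P & P = P
((φ & φ) & (~φ & φ)) & φ = P & P = P
P ∈ {1, P}.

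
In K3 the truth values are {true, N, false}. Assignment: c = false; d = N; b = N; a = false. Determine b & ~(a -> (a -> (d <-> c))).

d <-> c = N <-> false = N
a -> (d <-> c) = false -> N = true
a -> (a -> (d <-> c)) = false -> true = true
~(a -> (a -> (d <-> c))) = ~true = false
b & ~(a -> (a -> (d <-> c))) = N & false = false

false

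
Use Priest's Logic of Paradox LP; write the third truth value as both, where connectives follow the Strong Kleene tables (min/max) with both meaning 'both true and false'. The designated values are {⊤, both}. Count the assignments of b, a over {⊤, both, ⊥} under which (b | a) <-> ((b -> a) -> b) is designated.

8

Of the 9 assignments, 8 give a value in {⊤, both}.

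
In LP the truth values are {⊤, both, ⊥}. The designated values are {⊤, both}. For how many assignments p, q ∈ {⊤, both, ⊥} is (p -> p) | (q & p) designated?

Of the 9 assignments, 9 give a value in {⊤, both}.

9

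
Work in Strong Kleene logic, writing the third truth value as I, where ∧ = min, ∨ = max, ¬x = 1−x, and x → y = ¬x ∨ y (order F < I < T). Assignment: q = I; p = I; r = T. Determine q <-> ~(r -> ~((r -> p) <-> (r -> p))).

I

r -> p = T -> I = I
r -> p = T -> I = I
(r -> p) <-> (r -> p) = I <-> I = I
~((r -> p) <-> (r -> p)) = ~I = I
r -> ~((r -> p) <-> (r -> p)) = T -> I = I
~(r -> ~((r -> p) <-> (r -> p))) = ~I = I
q <-> ~(r -> ~((r -> p) <-> (r -> p))) = I <-> I = I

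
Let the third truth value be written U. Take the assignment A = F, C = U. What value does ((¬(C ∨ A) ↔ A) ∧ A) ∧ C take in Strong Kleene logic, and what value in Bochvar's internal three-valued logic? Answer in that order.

In Strong Kleene logic: C ∨ A = U ∨ F = U
¬(C ∨ A) = ¬U = U
¬(C ∨ A) ↔ A = U ↔ F = U
(¬(C ∨ A) ↔ A) ∧ A = U ∧ F = F
((¬(C ∨ A) ↔ A) ∧ A) ∧ C = F ∧ U = F
In Bochvar's internal three-valued logic: C ∨ A = U ∨ F = U
¬(C ∨ A) = ¬U = U
¬(C ∨ A) ↔ A = U ↔ F = U
(¬(C ∨ A) ↔ A) ∧ A = U ∧ F = U
((¬(C ∨ A) ↔ A) ∧ A) ∧ C = U ∧ U = U
They differ because Strong Kleene logic and Bochvar's internal three-valued logic treat U differently under the binary connectives.

F; U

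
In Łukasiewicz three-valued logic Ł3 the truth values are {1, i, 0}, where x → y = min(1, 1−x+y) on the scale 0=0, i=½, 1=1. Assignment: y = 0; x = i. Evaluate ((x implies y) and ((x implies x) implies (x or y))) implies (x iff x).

1

x implies y = i implies 0 = i  [min(1, 1−½+0)]
x implies x = i implies i = 1
x or y = i or 0 = i
(x implies x) implies (x or y) = 1 implies i = i
(x implies y) and ((x implies x) implies (x or y)) = i and i = i
x iff x = i iff i = 1
((x implies y) and ((x implies x) implies (x or y))) implies (x iff x) = i implies 1 = 1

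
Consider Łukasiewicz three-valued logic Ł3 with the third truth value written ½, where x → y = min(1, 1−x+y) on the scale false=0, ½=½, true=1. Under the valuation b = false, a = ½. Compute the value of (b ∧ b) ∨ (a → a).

true

b ∧ b = false ∧ false = false
a → a = ½ → ½ = true  [min(1, 1−½+½)]
(b ∧ b) ∨ (a → a) = false ∨ true = true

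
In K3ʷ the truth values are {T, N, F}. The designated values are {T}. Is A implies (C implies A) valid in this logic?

No

Countermodel: A=T, C=N gives N, which is not designated.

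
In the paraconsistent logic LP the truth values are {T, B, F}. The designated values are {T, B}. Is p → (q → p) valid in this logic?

Yes

Every assignment of p, q over {T, B, F} gives a value in {T, B}.
In particular, with p=B, q=B: p → (q → p) = B.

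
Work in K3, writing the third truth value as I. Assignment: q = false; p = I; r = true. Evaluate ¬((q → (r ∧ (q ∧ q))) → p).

q ∧ q = false ∧ false = false
r ∧ (q ∧ q) = true ∧ false = false
q → (r ∧ (q ∧ q)) = false → false = true
(q → (r ∧ (q ∧ q))) → p = true → I = I
¬((q → (r ∧ (q ∧ q))) → p) = ¬I = I

I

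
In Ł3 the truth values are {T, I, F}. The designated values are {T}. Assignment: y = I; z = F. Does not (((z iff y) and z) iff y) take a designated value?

z iff y = F iff I = I  [1 − |0−½|]
(z iff y) and z = I and F = F
((z iff y) and z) iff y = F iff I = I
not (((z iff y) and z) iff y) = not I = I
I ∉ {T}.

No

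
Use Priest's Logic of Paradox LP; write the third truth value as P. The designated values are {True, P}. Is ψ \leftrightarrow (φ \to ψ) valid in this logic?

No

Countermodel: ψ=False, φ=False gives False, which is not designated.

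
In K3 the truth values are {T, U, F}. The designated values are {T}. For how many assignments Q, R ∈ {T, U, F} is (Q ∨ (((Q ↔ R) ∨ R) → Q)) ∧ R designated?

1

Designated under: (Q=T, R=T).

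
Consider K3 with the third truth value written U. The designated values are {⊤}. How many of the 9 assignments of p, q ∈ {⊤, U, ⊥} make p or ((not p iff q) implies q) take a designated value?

6

Of the 9 assignments, 6 give a value in {⊤}.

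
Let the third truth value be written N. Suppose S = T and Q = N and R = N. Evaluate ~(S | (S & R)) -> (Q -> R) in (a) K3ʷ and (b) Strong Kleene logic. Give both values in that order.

In K3ʷ: S & R = T & N = N
S | (S & R) = T | N = N
~(S | (S & R)) = ~N = N
Q -> R = N -> N = N  [any arg is the third value ⇒ result is the third value]
~(S | (S & R)) -> (Q -> R) = N -> N = N
In Strong Kleene logic: S & R = T & N = N
S | (S & R) = T | N = T
~(S | (S & R)) = ~T = F
Q -> R = N -> N = N
~(S | (S & R)) -> (Q -> R) = F -> N = T
They differ because K3ʷ and Strong Kleene logic treat N differently under the binary connectives.

N; T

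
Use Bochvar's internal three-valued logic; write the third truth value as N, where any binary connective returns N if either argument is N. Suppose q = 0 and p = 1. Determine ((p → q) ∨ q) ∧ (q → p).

p → q = 1 → 0 = 0
(p → q) ∨ q = 0 ∨ 0 = 0
q → p = 0 → 1 = 1
((p → q) ∨ q) ∧ (q → p) = 0 ∧ 1 = 0

0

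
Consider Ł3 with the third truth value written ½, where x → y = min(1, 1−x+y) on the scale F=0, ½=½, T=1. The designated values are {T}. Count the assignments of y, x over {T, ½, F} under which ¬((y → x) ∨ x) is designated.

Designated under: (y=T, x=F).

1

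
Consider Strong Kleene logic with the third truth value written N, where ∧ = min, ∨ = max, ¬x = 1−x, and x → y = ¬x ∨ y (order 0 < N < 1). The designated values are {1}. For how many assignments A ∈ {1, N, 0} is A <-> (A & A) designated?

2

A=1: 1 ✓
A=N: N ·
A=0: 1 ✓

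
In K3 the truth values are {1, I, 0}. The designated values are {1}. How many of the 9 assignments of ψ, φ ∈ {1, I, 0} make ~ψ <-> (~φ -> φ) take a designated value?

Designated under: (ψ=1, φ=0); (ψ=0, φ=1).

2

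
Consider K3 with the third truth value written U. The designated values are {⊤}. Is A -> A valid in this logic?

Countermodel: A=U gives U, which is not designated.

No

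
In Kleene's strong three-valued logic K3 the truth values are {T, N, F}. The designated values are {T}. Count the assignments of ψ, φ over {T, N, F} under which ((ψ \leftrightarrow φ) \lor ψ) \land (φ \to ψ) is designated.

4

Designated under: (ψ=T, φ=T); (ψ=T, φ=N); (ψ=T, φ=F); (ψ=F, φ=F).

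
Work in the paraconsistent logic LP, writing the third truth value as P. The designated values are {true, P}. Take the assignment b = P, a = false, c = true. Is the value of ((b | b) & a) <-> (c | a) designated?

b | b = P | P = P
(b | b) & a = P & false = false
c | a = true | false = true
((b | b) & a) <-> (c | a) = false <-> true = false
false ∉ {true, P}.

No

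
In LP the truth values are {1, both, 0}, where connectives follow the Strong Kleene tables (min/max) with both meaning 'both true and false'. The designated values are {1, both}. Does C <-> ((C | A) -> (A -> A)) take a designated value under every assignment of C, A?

No

Countermodel: C=0, A=1 gives 0, which is not designated.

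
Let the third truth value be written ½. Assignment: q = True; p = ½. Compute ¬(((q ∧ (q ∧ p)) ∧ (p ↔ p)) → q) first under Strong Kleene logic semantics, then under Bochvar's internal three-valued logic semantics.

In Strong Kleene logic: q ∧ p = True ∧ ½ = ½
q ∧ (q ∧ p) = True ∧ ½ = ½
p ↔ p = ½ ↔ ½ = ½
(q ∧ (q ∧ p)) ∧ (p ↔ p) = ½ ∧ ½ = ½
((q ∧ (q ∧ p)) ∧ (p ↔ p)) → q = ½ → True = True  [¬½ ∨ True]
¬(((q ∧ (q ∧ p)) ∧ (p ↔ p)) → q) = ¬True = False
In Bochvar's internal three-valued logic: q ∧ p = True ∧ ½ = ½
q ∧ (q ∧ p) = True ∧ ½ = ½
p ↔ p = ½ ↔ ½ = ½
(q ∧ (q ∧ p)) ∧ (p ↔ p) = ½ ∧ ½ = ½
((q ∧ (q ∧ p)) ∧ (p ↔ p)) → q = ½ → True = ½
¬(((q ∧ (q ∧ p)) ∧ (p ↔ p)) → q) = ¬½ = ½
They differ because Strong Kleene logic and Bochvar's internal three-valued logic treat ½ differently under the binary connectives.

False; ½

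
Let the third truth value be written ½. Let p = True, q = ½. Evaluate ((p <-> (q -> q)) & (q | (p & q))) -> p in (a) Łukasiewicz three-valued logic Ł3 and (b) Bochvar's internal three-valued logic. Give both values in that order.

In Łukasiewicz three-valued logic Ł3: q -> q = ½ -> ½ = True
p <-> (q -> q) = True <-> True = True
p & q = True & ½ = ½
q | (p & q) = ½ | ½ = ½
(p <-> (q -> q)) & (q | (p & q)) = True & ½ = ½
((p <-> (q -> q)) & (q | (p & q))) -> p = ½ -> True = True
In Bochvar's internal three-valued logic: q -> q = ½ -> ½ = ½  [any arg is the third value ⇒ result is the third value]
p <-> (q -> q) = True <-> ½ = ½
p & q = True & ½ = ½
q | (p & q) = ½ | ½ = ½
(p <-> (q -> q)) & (q | (p & q)) = ½ & ½ = ½
((p <-> (q -> q)) & (q | (p & q))) -> p = ½ -> True = ½
They differ because Łukasiewicz three-valued logic Ł3 and Bochvar's internal three-valued logic treat ½ differently under the binary connectives.

True; ½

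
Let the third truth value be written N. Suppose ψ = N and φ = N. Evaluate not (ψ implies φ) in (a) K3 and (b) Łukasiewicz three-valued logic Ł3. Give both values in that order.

In K3: ψ implies φ = N implies N = N
not (ψ implies φ) = not N = N
In Łukasiewicz three-valued logic Ł3: ψ implies φ = N implies N = ⊤  [min(1, 1−½+½)]
not (ψ implies φ) = not ⊤ = ⊥
They differ because K3 and Łukasiewicz three-valued logic Ł3 treat N differently under implication.

N; ⊥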